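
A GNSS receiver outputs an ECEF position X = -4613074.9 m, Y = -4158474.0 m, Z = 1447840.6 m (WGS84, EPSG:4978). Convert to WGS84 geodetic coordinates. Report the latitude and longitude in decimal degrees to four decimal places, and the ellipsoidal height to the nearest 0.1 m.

lat 13.2077°, lon -137.9668°, h 243.3 m

λ = atan2(Y, X) = -137.96679984°; p = √(X²+Y²) = 6210746.0 m.
Bowring's method on WGS84 (a = 6378137 m, b = 6356752.314 m) gives φ = 13.20770006°, h = 243.321 m.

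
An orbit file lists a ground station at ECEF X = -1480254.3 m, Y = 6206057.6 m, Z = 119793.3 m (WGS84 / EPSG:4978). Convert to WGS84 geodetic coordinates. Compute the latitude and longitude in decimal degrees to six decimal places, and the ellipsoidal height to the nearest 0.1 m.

lat 1.082900°, lon 103.415400°, h 3144.3 m

λ = atan2(Y, X) = 103.41539980°; p = √(X²+Y²) = 6380149.2 m.
Bowring's method on WGS84 (a = 6378137 m, b = 6356752.314 m) gives φ = 1.08289980°, h = 3144.284 m.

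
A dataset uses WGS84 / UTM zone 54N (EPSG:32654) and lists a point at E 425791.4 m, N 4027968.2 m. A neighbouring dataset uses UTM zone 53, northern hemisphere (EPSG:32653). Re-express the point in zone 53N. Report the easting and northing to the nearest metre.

E 964043 m, N 4040098 m

UTM 54N → geographic: φ = 36.39399979°, λ = 140.17250039°.
UTM 53N (λ₀ = 135°) forward: E = 964042.963 m, N = 4040097.940 m.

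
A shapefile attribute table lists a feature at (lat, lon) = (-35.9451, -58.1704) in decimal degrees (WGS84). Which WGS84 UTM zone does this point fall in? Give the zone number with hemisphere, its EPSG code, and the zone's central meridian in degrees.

UTM zone = ⌊(λ + 180)/6⌋ + 1; -58.1704° ∈ [-60°, -54°) → zone 21.
Hemisphere: S (φ < 0).
Central meridian λ₀ = 6×21 − 183 = -57°.
EPSG code: 32721.

Zone 21S (EPSG:32721), central meridian -57°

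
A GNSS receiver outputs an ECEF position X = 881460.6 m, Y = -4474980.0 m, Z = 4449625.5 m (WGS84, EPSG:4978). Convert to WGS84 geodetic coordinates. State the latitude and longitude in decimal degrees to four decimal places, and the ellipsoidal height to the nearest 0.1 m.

lat 44.4843°, lon -78.8568°, h 4255.4 m

λ = atan2(Y, X) = -78.85680021°; p = √(X²+Y²) = 4560966.9 m.
Bowring's method on WGS84 (a = 6378137 m, b = 6356752.314 m) gives φ = 44.48430004°, h = 4255.405 m.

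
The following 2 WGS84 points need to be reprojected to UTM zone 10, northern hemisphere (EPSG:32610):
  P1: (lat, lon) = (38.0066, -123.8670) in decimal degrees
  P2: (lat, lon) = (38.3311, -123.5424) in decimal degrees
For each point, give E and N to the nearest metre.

UTM zone 10N: λ₀ = -123°, k₀ = 0.9996.
P1 (38.0066°, -123.8670°) → (423885.830, 4206901.919) m.
P2 (38.3311°, -123.5424°) → (452593.469, 4242691.462) m.

P1: E 423886 m, N 4206902 m; P2: E 452593 m, N 4242691 m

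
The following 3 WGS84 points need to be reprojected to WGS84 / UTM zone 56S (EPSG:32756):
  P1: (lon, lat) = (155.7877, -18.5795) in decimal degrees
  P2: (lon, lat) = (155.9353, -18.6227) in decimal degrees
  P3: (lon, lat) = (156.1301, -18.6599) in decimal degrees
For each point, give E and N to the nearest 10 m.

UTM zone 56S: λ₀ = 153°, k₀ = 0.9996.
P1 (-18.5795°, 155.7877°) → (794227.410, 7943417.016) m.
P2 (-18.6227°, 155.9353°) → (809738.237, 7938383.927) m.
P3 (-18.6599°, 156.1301°) → (830237.745, 7933915.020) m.

P1: E 794230 m, N 7943420 m; P2: E 809740 m, N 7938380 m; P3: E 830240 m, N 7933920 m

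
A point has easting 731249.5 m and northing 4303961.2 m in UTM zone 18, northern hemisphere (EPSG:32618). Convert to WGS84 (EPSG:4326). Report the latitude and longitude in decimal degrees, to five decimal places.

lat 38.85410°, lon -72.33510°

Zone 18N: λ₀ = -75°, k₀ = 0.9996, false easting 500000 m.
Meridian distance M = (N − FN)/k₀ = 4305683.5 m.
Inverse transverse Mercator on WGS84 gives φ = 38.85409996°, λ = -72.33509949°.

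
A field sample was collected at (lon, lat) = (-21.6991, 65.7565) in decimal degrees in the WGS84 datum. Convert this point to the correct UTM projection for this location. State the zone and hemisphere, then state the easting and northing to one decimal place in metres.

Longitude -21.6991° lies in the 6° band [-24°, -18°), giving zone 27; latitude is north of the equator, so 27N.
Zone 27 central meridian λ₀ = 6×27 − 183 = -21°; Δλ = -0.6991°.
Transverse Mercator on WGS84 with k₀ = 0.9996 gives E = 467968.534 m, N = 7292947.464 m.

Zone 27N: E 467968.5 m, N 7292947.5 m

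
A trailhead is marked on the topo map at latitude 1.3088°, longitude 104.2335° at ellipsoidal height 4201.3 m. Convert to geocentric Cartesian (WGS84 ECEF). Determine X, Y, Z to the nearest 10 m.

WGS84: a = 6378137 m, e² = 0.006694380; N(φ) = a/√(1−e²sin²φ) = 6378148.138 m.
X = (N+h)·cosφ·cosλ = -1568845.437 m; Y = (N+h)·cosφ·sinλ = 6184808.564 m; Z = (N(1−e²)+h)·sinφ = 144803.241 m.

X -1568850 m, Y 6184810 m, Z 144800 m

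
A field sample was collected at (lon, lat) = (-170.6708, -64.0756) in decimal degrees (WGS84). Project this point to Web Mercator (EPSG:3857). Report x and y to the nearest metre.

x -18998987 m, y -9368988 m

Web Mercator is spherical with R = a = 6378137 m.
x = R·λ = 6378137 × -2.978767397 = -18998986.549 m.
y = R·ln tan(π/4 + φ/2) = 6378137 × -1.468922348 = -9368987.976 m.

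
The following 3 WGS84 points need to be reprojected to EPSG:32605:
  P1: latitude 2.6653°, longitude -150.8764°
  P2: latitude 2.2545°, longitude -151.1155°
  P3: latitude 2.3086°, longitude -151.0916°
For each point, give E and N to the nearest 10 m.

P1: E 736100 m, N 294800 m; P2: E 709570 m, N 249330 m; P3: E 712230 m, N 255310 m

UTM zone 5N: λ₀ = -153°, k₀ = 0.9996.
P1 (2.6653°, -150.8764°) → (736103.784, 294801.401) m.
P2 (2.2545°, -151.1155°) → (709574.363, 249326.898) m.
P3 (2.3086°, -151.0916°) → (712225.315, 255313.462) m.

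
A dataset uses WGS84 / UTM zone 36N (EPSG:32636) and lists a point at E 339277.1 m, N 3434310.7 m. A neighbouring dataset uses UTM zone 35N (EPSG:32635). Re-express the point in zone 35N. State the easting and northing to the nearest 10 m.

UTM 36N → geographic: φ = 31.03149955°, λ = 31.31600001°.
UTM 35N (λ₀ = 27°) forward: E = 912079.849 m, N = 3441103.377 m.

E 912080 m, N 3441100 m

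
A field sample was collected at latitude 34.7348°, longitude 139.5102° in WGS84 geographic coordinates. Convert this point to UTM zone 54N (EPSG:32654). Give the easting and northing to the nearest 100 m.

E 363600 m, N 3844600 m

Zone 54 central meridian λ₀ = 6×54 − 183 = 141°; Δλ = -1.4898°.
Transverse Mercator on WGS84 with k₀ = 0.9996 gives E = 363610.692 m, N = 3844644.498 m.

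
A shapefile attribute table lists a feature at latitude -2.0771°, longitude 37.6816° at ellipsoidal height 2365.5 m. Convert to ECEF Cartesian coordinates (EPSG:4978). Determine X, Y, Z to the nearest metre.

WGS84: a = 6378137 m, e² = 0.006694380; N(φ) = a/√(1−e²sin²φ) = 6378165.045 m.
X = (N+h)·cosφ·cosλ = 5046360.865 m; Y = (N+h)·cosφ·sinλ = 3897682.885 m; Z = (N(1−e²)+h)·sinφ = -229710.270 m.

X 5046361 m, Y 3897683 m, Z -229710 m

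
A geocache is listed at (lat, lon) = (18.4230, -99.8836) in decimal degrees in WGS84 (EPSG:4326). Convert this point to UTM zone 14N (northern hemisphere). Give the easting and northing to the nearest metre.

E 406682 m, N 2037213 m

Zone 14 central meridian λ₀ = 6×14 − 183 = -99°; Δλ = -0.8836°.
Transverse Mercator on WGS84 with k₀ = 0.9996 gives E = 406682.369 m, N = 2037213.062 m.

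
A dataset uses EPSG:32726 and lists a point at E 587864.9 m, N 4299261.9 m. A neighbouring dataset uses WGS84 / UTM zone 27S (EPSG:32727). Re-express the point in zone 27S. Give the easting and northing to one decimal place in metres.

UTM 26S → geographic: φ = -51.45100025°, λ = -25.73550020°.
UTM 27S (λ₀ = -21°) forward: E = 171027.268 m, N = 4289377.262 m.

E 171027.3 m, N 4289377.3 m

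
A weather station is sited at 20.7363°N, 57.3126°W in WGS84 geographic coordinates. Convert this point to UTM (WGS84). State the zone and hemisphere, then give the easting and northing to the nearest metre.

Longitude -57.3126° lies in the 6° band [-60°, -54°), giving zone 21; latitude is north of the equator, so 21N.
Zone 21 central meridian λ₀ = 6×21 − 183 = -57°; Δλ = -0.3126°.
Transverse Mercator on WGS84 with k₀ = 0.9996 gives E = 467455.012 m, N = 2292995.121 m.

Zone 21N: E 467455 m, N 2292995 m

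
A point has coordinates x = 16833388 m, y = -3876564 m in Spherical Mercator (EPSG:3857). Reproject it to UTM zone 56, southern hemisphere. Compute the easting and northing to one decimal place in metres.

E 333153.8 m, N 6362968.3 m

Web Mercator inverse (R = 6378137 m) → φ = -32.85870200°, λ = 151.21689724°.
UTM 56S forward: E = 333153.808 m, N = 6362968.288 m.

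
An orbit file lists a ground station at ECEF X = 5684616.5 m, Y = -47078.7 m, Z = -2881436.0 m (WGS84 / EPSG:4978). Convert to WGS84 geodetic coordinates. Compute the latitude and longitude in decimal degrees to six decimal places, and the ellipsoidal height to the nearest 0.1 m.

λ = atan2(Y, X) = -0.47449976°; p = √(X²+Y²) = 5684811.4 m.
Bowring's method on WGS84 (a = 6378137 m, b = 6356752.314 m) gives φ = -27.03439970°, h = -385.529 m.

lat -27.034400°, lon -0.474500°, h -385.5 m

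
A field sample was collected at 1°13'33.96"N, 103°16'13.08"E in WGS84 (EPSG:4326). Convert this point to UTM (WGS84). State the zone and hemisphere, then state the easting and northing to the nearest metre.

Longitude 103.2703° lies in the 6° band [102°, 108°), giving zone 48; latitude is north of the equator, so 48N.
Zone 48 central meridian λ₀ = 6×48 − 183 = 105°; Δλ = -1.7297°.
Transverse Mercator on WGS84 with k₀ = 0.9996 gives E = 307542.064 m, N = 135583.274 m.

Zone 48N: E 307542 m, N 135583 m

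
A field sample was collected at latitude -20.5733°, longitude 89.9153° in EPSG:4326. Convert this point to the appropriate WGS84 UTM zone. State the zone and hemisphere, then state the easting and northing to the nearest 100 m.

Zone 45S: E 803900 m, N 7722400 m

Longitude 89.9153° lies in the 6° band [84°, 90°), giving zone 45; latitude is south of the equator, so 45S.
Zone 45 central meridian λ₀ = 6×45 − 183 = 87°; Δλ = +2.9153°.
Transverse Mercator on WGS84 with k₀ = 0.9996 gives E = 803935.821 m, N = 7722356.412 m.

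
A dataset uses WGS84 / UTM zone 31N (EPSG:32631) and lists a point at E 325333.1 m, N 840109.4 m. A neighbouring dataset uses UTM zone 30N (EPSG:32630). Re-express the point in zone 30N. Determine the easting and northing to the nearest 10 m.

UTM 31N → geographic: φ = 7.59740038°, λ = 1.41669966°.
UTM 30N (λ₀ = -3°) forward: E = 987651.688 m, N = 842278.964 m.

E 987650 m, N 842280 m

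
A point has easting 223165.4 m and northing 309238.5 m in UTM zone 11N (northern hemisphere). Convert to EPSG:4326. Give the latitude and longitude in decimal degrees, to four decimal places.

Zone 11N: λ₀ = -117°, k₀ = 0.9996, false easting 500000 m.
Meridian distance M = (N − FN)/k₀ = 309362.2 m.
Inverse transverse Mercator on WGS84 gives φ = 2.79510026°, λ = -119.49000042°.

lat 2.7951°, lon -119.4900°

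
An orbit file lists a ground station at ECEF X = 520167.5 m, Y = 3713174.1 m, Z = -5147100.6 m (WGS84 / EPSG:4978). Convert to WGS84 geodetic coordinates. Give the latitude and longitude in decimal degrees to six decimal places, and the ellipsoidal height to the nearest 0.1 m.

lat -54.111200°, lon 82.025500°, h 3815.7 m

λ = atan2(Y, X) = 82.02549955°; p = √(X²+Y²) = 3749431.4 m.
Bowring's method on WGS84 (a = 6378137 m, b = 6356752.314 m) gives φ = -54.11120017°, h = 3815.715 m.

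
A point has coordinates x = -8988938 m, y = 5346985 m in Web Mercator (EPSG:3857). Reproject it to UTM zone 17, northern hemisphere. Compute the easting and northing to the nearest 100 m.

E 520400 m, N 4786300 m

Web Mercator inverse (R = 6378137 m) → φ = 43.22960090°, λ = -80.74900393°.
UTM 17N forward: E = 520381.940 m, N = 4786342.677 m.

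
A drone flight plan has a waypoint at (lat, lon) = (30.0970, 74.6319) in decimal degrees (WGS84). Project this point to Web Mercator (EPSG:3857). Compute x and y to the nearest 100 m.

x 8308000 m, y 3516000 m

Web Mercator is spherical with R = a = 6378137 m.
x = R·λ = 6378137 × 1.302572382 = 8307985.105 m.
y = R·ln tan(π/4 + φ/2) = 6378137 × 0.551261974 = 3516024.393 m.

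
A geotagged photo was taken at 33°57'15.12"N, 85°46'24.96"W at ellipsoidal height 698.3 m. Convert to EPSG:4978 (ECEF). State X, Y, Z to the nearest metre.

WGS84: a = 6378137 m, e² = 0.006694380; N(φ) = a/√(1−e²sin²φ) = 6384807.342 m.
X = (N+h)·cosφ·cosλ = 390352.991 m; Y = (N+h)·cosφ·sinλ = -5282273.060 m; Z = (N(1−e²)+h)·sinφ = 3542623.752 m.

X 390353 m, Y -5282273 m, Z 3542624 m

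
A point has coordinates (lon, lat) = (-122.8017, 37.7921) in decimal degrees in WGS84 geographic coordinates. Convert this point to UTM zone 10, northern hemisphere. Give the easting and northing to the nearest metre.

Zone 10 central meridian λ₀ = 6×10 − 183 = -123°; Δλ = +0.1983°.
Transverse Mercator on WGS84 with k₀ = 0.9996 gives E = 517459.255 m, N = 4182767.006 m.

E 517459 m, N 4182767 m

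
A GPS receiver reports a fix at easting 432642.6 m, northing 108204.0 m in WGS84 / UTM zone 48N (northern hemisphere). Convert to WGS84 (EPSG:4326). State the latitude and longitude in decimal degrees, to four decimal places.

lat 0.9789°, lon 104.3946°

Zone 48N: λ₀ = 105°, k₀ = 0.9996, false easting 500000 m.
Meridian distance M = (N − FN)/k₀ = 108247.3 m.
Inverse transverse Mercator on WGS84 gives φ = 0.97889957°, λ = 104.39459962°.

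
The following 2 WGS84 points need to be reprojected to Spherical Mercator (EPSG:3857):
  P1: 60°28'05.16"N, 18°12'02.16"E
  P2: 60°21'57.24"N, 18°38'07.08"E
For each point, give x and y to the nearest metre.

Web Mercator: x = R·λ, y = R·ln tan(π/4+φ/2), R = 6378137 m.
P1 (60.4681°, 18.2006°) → (2026081.524, 8504700.780) m.
P2 (60.3659°, 18.6353°) → (2074472.107, 8481655.945) m.

P1: x 2026082 m, y 8504701 m; P2: x 2074472 m, y 8481656 m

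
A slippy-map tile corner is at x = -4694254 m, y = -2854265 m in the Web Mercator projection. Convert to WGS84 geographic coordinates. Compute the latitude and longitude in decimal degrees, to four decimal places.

R = 6378137 m. λ = x/R = -42.16920116°.
φ = 2·arctan(exp(y/R)) − 90° = 2·arctan(0.63922) − 90° = -24.82499938°.

lat -24.8250°, lon -42.1692°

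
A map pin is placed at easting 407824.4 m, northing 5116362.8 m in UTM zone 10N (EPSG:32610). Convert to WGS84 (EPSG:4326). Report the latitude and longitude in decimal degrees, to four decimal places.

Zone 10N: λ₀ = -123°, k₀ = 0.9996, false easting 500000 m.
Meridian distance M = (N − FN)/k₀ = 5118410.2 m.
Inverse transverse Mercator on WGS84 gives φ = 46.19460004°, λ = -124.19460054°.

lat 46.1946°, lon -124.1946°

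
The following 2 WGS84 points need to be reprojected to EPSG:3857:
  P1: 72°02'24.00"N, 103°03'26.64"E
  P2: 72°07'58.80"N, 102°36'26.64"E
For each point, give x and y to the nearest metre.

P1: x 11472297 m, y 11767610 m; P2: x 11422204 m, y 11801268 m

Web Mercator: x = R·λ, y = R·ln tan(π/4+φ/2), R = 6378137 m.
P1 (72.0400°, 103.0574°) → (11472297.290, 11767609.617) m.
P2 (72.1330°, 102.6074°) → (11422203.520, 11801268.202) m.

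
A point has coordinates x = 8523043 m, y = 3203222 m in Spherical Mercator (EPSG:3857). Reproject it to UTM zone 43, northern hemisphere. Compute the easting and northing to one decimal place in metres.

Web Mercator inverse (R = 6378137 m) → φ = 27.63650339°, λ = 76.56379794°.
UTM 43N forward: E = 654280.408 m, N = 3057913.830 m.

E 654280.4 m, N 3057913.8 m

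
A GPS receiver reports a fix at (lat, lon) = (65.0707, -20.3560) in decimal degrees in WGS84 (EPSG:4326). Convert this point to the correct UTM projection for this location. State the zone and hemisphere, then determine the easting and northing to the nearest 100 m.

Longitude -20.3560° lies in the 6° band [-24°, -18°), giving zone 27; latitude is north of the equator, so 27N.
Zone 27 central meridian λ₀ = 6×27 − 183 = -21°; Δλ = +0.6440°.
Transverse Mercator on WGS84 with k₀ = 0.9996 gives E = 530288.189 m, N = 7216488.355 m.

Zone 27N: E 530300 m, N 7216500 m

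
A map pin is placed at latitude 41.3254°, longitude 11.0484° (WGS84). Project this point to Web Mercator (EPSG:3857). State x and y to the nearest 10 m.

Web Mercator is spherical with R = a = 6378137 m.
x = R·λ = 6378137 × 0.192830957 = 1229902.262 m.
y = R·ln tan(π/4 + φ/2) = 6378137 × 0.793406792 = 5060457.218 m.

x 1229900 m, y 5060460 m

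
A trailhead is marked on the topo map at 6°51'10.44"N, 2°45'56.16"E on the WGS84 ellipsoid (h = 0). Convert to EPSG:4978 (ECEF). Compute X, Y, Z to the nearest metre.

WGS84: a = 6378137 m, e² = 0.006694380; N(φ) = a/√(1−e²sin²φ) = 6378440.974 m.
X = (N+h)·cosφ·cosλ = 6325495.911 m; Y = (N+h)·cosφ·sinλ = 305561.604 m; Z = (N(1−e²)+h)·sinφ = 755985.096 m.

X 6325496 m, Y 305562 m, Z 755985 m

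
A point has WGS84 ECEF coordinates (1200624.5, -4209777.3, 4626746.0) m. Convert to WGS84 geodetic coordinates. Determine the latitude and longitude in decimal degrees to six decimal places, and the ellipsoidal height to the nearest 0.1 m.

λ = atan2(Y, X) = -74.08190049°; p = √(X²+Y²) = 4377639.1 m.
Bowring's method on WGS84 (a = 6378137 m, b = 6356752.314 m) gives φ = 46.77669996°, h = 2671.164 m.

lat 46.776700°, lon -74.081900°, h 2671.2 m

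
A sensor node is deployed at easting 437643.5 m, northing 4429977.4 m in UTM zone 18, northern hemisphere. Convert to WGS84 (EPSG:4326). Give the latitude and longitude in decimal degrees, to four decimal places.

Zone 18N: λ₀ = -75°, k₀ = 0.9996, false easting 500000 m.
Meridian distance M = (N − FN)/k₀ = 4431750.1 m.
Inverse transverse Mercator on WGS84 gives φ = 40.01769968°, λ = -75.73069975°.

lat 40.0177°, lon -75.7307°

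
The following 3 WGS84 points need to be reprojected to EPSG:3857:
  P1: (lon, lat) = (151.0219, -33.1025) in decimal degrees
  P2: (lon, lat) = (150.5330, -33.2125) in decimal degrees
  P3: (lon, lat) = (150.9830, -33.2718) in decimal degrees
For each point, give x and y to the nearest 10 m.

Web Mercator: x = R·λ, y = R·ln tan(π/4+φ/2), R = 6378137 m.
P1 (-33.1025°, 151.0219°) → (16811681.007, -3908917.040) m.
P2 (-33.2125°, 150.5330°) → (16757256.908, -3923543.871) m.
P3 (-33.2718°, 150.9830°) → (16807350.678, -3931436.688) m.

P1: x 16811680 m, y -3908920 m; P2: x 16757260 m, y -3923540 m; P3: x 16807350 m, y -3931440 m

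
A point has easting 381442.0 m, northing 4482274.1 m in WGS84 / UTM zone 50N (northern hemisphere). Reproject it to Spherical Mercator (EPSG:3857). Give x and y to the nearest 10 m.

x 12868670 m, y 4936340 m

Unproject from UTM 50N (λ₀ = 117°) → φ = 40.48270001°, λ = 115.60120041°.
Web Mercator (R = 6378137 m): x = 12868666.765 m, y = 4936336.873 m.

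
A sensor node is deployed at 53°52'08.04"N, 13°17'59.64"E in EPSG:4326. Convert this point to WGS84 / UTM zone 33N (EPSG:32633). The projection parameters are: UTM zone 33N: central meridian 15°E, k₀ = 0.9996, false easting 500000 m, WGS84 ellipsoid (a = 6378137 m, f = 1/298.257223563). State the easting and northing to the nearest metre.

E 388214 m, N 5970275 m

Zone 33 central meridian λ₀ = 6×33 − 183 = 15°; Δλ = -1.7001°.
Transverse Mercator on WGS84 with k₀ = 0.9996 gives E = 388214.354 m, N = 5970275.237 m.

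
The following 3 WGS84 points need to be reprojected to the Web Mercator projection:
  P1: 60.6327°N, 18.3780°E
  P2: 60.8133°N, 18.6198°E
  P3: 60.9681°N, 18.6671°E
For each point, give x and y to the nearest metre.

Web Mercator: x = R·λ, y = R·ln tan(π/4+φ/2), R = 6378137 m.
P1 (60.6327°, 18.3780°) → (2045829.602, 8541969.049) m.
P2 (60.8133°, 18.6198°) → (2072746.655, 8583079.544) m.
P3 (60.9681°, 18.6671°) → (2078012.067, 8618502.162) m.

P1: x 2045830 m, y 8541969 m; P2: x 2072747 m, y 8583080 m; P3: x 2078012 m, y 8618502 m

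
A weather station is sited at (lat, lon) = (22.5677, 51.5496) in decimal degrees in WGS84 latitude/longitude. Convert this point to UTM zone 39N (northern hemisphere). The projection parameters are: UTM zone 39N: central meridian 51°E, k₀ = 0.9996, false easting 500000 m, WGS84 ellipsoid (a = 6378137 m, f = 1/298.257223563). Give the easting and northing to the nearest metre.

E 556502 m, N 2495770 m

Zone 39 central meridian λ₀ = 6×39 − 183 = 51°; Δλ = +0.5496°.
Transverse Mercator on WGS84 with k₀ = 0.9996 gives E = 556502.225 m, N = 2495769.580 m.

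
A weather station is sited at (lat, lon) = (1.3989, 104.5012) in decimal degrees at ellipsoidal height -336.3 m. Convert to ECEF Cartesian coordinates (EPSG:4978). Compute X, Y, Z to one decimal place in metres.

WGS84: a = 6378137 m, e² = 0.006694380; N(φ) = a/√(1−e²sin²φ) = 6378149.724 m.
X = (N+h)·cosφ·cosλ = -1596530.299 m; Y = (N+h)·cosφ·sinλ = 6172791.275 m; Z = (N(1−e²)+h)·sinφ = 154659.085 m.

X -1596530.3 m, Y 6172791.3 m, Z 154659.1 m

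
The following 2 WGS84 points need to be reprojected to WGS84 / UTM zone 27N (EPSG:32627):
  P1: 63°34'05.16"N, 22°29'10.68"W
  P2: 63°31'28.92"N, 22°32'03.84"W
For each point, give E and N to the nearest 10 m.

P1: E 426190 m, N 7049750 m; P2: E 423680 m, N 7044970 m

UTM zone 27N: λ₀ = -21°, k₀ = 0.9996.
P1 (63.5681°, -22.4863°) → (426186.825, 7049745.179) m.
P2 (63.5247°, -22.5344°) → (423682.455, 7044966.741) m.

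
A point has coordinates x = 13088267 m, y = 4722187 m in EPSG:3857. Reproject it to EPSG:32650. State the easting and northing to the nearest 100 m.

Web Mercator inverse (R = 6378137 m) → φ = 39.00359822°, λ = 117.57390289°.
UTM 50N forward: E = 549692.915 m, N = 4317332.519 m.

E 549700 m, N 4317300 m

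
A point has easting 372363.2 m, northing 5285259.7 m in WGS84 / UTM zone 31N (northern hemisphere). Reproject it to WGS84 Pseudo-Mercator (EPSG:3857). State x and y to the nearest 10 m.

x 144550 m, y 6058430 m

Unproject from UTM 31N (λ₀ = 3°) → φ = 47.70809993°, λ = 1.29850044°.
Web Mercator (R = 6378137 m): x = 144548.408 m, y = 6058429.725 m.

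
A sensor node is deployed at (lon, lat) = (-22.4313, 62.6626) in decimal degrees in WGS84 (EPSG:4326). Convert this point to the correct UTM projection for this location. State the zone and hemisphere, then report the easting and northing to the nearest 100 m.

Longitude -22.4313° lies in the 6° band [-24°, -18°), giving zone 27; latitude is north of the equator, so 27N.
Zone 27 central meridian λ₀ = 6×27 − 183 = -21°; Δλ = -1.4313°.
Transverse Mercator on WGS84 with k₀ = 0.9996 gives E = 426669.956 m, N = 6948811.694 m.

Zone 27N: E 426700 m, N 6948800 m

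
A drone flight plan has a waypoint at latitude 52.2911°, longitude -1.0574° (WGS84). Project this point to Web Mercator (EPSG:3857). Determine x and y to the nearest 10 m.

x -117710 m, y 6852930 m

Web Mercator is spherical with R = a = 6378137 m.
x = R·λ = 6378137 × -0.018455112 = -117709.230 m.
y = R·ln tan(π/4 + φ/2) = 6378137 × 1.074441045 = 6852932.182 m.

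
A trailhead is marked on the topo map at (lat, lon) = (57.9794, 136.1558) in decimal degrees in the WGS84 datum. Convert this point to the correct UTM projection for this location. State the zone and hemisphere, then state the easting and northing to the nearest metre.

Longitude 136.1558° lies in the 6° band [132°, 138°), giving zone 53; latitude is north of the equator, so 53N.
Zone 53 central meridian λ₀ = 6×53 − 183 = 135°; Δλ = +1.1558°.
Transverse Mercator on WGS84 with k₀ = 0.9996 gives E = 568355.627 m, N = 6427001.289 m.

Zone 53N: E 568356 m, N 6427001 m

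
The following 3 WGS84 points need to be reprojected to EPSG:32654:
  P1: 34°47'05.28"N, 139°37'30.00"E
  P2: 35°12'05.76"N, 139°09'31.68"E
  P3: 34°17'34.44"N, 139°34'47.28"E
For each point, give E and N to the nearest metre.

P1: E 374197 m, N 3850040 m; P2: E 332391 m, N 3896953 m; P3: E 369295 m, N 3795546 m

UTM zone 54N: λ₀ = 141°, k₀ = 0.9996.
P1 (34.7848°, 139.6250°) → (374197.115, 3850039.902) m.
P2 (35.2016°, 139.1588°) → (332390.812, 3896952.854) m.
P3 (34.2929°, 139.5798°) → (369294.541, 3795545.731) m.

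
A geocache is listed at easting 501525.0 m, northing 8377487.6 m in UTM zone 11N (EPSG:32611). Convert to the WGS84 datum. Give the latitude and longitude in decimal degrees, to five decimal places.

lat 75.48290°, lon -116.94550°

Zone 11N: λ₀ = -117°, k₀ = 0.9996, false easting 500000 m.
Meridian distance M = (N − FN)/k₀ = 8380839.9 m.
Inverse transverse Mercator on WGS84 gives φ = 75.48289993°, λ = -116.94549890°.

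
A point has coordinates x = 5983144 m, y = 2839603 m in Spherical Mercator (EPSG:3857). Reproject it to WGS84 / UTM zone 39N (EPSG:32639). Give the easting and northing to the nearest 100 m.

Web Mercator inverse (R = 6378137 m) → φ = 24.70540161°, λ = 53.74749702°.
UTM 39N forward: E = 777976.342 m, N = 2735114.969 m.

E 778000 m, N 2735100 m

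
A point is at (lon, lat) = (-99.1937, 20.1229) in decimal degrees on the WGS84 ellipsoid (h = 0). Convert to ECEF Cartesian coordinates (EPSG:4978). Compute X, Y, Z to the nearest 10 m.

X -957220 m, Y -5914210 m, Z 2180480 m

WGS84: a = 6378137 m, e² = 0.006694380; N(φ) = a/√(1−e²sin²φ) = 6380665.353 m.
X = (N+h)·cosφ·cosλ = -957224.963 m; Y = (N+h)·cosφ·sinλ = -5914205.743 m; Z = (N(1−e²)+h)·sinφ = 2180476.917 m.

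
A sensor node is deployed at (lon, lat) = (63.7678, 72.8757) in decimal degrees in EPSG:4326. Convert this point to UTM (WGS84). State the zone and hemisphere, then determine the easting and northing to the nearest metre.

Zone 41N: E 525233 m, N 8086775 m

Longitude 63.7678° lies in the 6° band [60°, 66°), giving zone 41; latitude is north of the equator, so 41N.
Zone 41 central meridian λ₀ = 6×41 − 183 = 63°; Δλ = +0.7678°.
Transverse Mercator on WGS84 with k₀ = 0.9996 gives E = 525233.163 m, N = 8086775.438 m.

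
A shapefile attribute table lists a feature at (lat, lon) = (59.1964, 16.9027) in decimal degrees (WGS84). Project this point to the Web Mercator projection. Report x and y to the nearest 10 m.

x 1881600 m, y 8222960 m

Web Mercator is spherical with R = a = 6378137 m.
x = R·λ = 6378137 × 0.295007767 = 1881599.957 m.
y = R·ln tan(π/4 + φ/2) = 6378137 × 1.289241371 = 8222958.093 m.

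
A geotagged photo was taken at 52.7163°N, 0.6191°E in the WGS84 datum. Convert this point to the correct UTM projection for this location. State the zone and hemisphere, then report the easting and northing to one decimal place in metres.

Zone 31N: E 339183.8 m, N 5843371.2 m

Longitude 0.6191° lies in the 6° band [0°, 6°), giving zone 31; latitude is north of the equator, so 31N.
Zone 31 central meridian λ₀ = 6×31 − 183 = 3°; Δλ = -2.3809°.
Transverse Mercator on WGS84 with k₀ = 0.9996 gives E = 339183.831 m, N = 5843371.174 m.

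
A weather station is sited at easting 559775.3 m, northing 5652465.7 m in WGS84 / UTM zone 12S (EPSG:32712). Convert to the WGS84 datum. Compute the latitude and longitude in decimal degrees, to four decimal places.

Zone 12S: λ₀ = -111°, k₀ = 0.9996, false easting 500000 m, false northing 10000000 m.
Meridian distance M = (N − FN)/k₀ = -4349274.0 m.
Inverse transverse Mercator on WGS84 gives φ = -39.27510003°, λ = -110.30700015°.

lat -39.2751°, lon -110.3070°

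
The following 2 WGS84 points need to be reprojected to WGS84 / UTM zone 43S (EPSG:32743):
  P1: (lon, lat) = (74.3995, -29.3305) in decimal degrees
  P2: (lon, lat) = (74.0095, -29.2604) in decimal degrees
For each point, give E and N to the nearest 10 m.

P1: E 441700 m, N 6755250 m; P2: E 403770 m, N 6762760 m

UTM zone 43S: λ₀ = 75°, k₀ = 0.9996.
P1 (-29.3305°, 74.3995°) → (441697.807, 6755247.250) m.
P2 (-29.2604°, 74.0095°) → (403765.637, 6762757.130) m.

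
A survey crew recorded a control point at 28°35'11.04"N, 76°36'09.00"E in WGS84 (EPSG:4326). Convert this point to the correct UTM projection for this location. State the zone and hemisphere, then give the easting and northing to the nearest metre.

Zone 43N: E 656712 m, N 3163212 m

Longitude 76.6025° lies in the 6° band [72°, 78°), giving zone 43; latitude is north of the equator, so 43N.
Zone 43 central meridian λ₀ = 6×43 − 183 = 75°; Δλ = +1.6025°.
Transverse Mercator on WGS84 with k₀ = 0.9996 gives E = 656711.825 m, N = 3163212.473 m.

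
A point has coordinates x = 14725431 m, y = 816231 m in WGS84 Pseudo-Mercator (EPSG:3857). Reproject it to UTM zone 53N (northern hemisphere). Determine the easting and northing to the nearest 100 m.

Web Mercator inverse (R = 6378137 m) → φ = 7.31239560°, λ = 132.28079733°.
UTM 53N forward: E = 199755.634 m, N = 809190.682 m.

E 199800 m, N 809200 m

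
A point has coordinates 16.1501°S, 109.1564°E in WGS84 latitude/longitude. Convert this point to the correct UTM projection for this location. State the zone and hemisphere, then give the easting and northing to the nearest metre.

Zone 49S: E 302869 m, N 8213579 m

Longitude 109.1564° lies in the 6° band [108°, 114°), giving zone 49; latitude is south of the equator, so 49S.
Zone 49 central meridian λ₀ = 6×49 − 183 = 111°; Δλ = -1.8436°.
Transverse Mercator on WGS84 with k₀ = 0.9996 gives E = 302869.319 m, N = 8213578.888 m.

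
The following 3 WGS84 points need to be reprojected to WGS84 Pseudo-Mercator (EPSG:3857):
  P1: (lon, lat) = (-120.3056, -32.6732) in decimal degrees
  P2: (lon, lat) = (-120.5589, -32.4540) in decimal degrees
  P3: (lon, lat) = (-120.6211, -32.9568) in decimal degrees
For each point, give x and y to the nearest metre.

Web Mercator: x = R·λ, y = R·ln tan(π/4+φ/2), R = 6378137 m.
P1 (-32.6732°, -120.3056°) → (-13392358.132, -3852006.633) m.
P2 (-32.4540°, -120.5589°) → (-13420555.359, -3823053.835) m.
P3 (-32.9568°, -120.6211°) → (-13427479.431, -3889571.289) m.

P1: x -13392358 m, y -3852007 m; P2: x -13420555 m, y -3823054 m; P3: x -13427479 m, y -3889571 m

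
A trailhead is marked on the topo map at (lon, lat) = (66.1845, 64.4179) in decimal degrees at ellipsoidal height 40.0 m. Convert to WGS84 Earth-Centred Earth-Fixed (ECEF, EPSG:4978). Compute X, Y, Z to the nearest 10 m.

WGS84: a = 6378137 m, e² = 0.006694380; N(φ) = a/√(1−e²sin²φ) = 6395576.512 m.
X = (N+h)·cosφ·cosλ = 1115135.474 m; Y = (N+h)·cosφ·sinλ = 2526499.240 m; Z = (N(1−e²)+h)·sinφ = 5730020.844 m.

X 1115140 m, Y 2526500 m, Z 5730020 m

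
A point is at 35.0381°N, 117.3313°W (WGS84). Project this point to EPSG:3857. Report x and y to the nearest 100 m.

x -13061300 m, y 4169100 m

Web Mercator is spherical with R = a = 6378137 m.
x = R·λ = 6378137 × -2.047817501 = -13061260.570 m.
y = R·ln tan(π/4 + φ/2) = 6378137 × 0.653648548 = 4169059.988 m.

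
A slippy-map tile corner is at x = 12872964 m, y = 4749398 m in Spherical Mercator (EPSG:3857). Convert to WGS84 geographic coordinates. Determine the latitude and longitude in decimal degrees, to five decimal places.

R = 6378137 m. λ = x/R = 115.63980313°.
φ = 2·arctan(exp(y/R)) − 90° = 2·arctan(2.10568) − 90° = 39.19329942°.

lat 39.19330°, lon 115.63980°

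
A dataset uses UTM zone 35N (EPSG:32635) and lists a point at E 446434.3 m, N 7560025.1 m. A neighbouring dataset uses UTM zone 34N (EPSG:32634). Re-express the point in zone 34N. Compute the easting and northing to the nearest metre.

E 695488 m, N 7566929 m

UTM 35N → geographic: φ = 68.14890037°, λ = 25.71030061°.
UTM 34N (λ₀ = 21°) forward: E = 695487.712 m, N = 7566929.114 m.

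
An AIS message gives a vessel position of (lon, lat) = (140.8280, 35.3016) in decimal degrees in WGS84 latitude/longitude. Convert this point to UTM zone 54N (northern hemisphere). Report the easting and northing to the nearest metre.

E 484363 m, N 3906504 m

Zone 54 central meridian λ₀ = 6×54 − 183 = 141°; Δλ = -0.1720°.
Transverse Mercator on WGS84 with k₀ = 0.9996 gives E = 484362.515 m, N = 3906503.755 m.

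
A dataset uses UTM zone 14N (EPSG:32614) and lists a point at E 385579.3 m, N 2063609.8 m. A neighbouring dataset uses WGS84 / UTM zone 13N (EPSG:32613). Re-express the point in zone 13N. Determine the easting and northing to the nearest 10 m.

UTM 14N → geographic: φ = 18.66049957°, λ = -100.08490038°.
UTM 13N (λ₀ = -105°) forward: E = 1018863.405 m, N = 2070396.357 m.

E 1018860 m, N 2070400 m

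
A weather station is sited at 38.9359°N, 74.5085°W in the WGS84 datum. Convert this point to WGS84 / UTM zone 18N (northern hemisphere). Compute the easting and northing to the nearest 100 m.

Zone 18 central meridian λ₀ = 6×18 − 183 = -75°; Δλ = +0.4915°.
Transverse Mercator on WGS84 with k₀ = 0.9996 gives E = 542598.332 m, N = 4309778.203 m.

E 542600 m, N 4309800 m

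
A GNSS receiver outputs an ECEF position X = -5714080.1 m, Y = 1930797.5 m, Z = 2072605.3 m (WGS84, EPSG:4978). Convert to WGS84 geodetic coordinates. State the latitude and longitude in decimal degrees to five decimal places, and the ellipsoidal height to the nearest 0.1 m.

λ = atan2(Y, X) = 161.32980051°; p = √(X²+Y²) = 6031475.0 m.
Bowring's method on WGS84 (a = 6378137 m, b = 6356752.314 m) gives φ = 19.08289975°, h = 1778.813 m.

lat 19.08290°, lon 161.32980°, h 1778.8 m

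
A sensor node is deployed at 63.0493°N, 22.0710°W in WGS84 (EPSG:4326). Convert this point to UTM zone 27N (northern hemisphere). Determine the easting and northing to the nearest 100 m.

Zone 27 central meridian λ₀ = 6×27 − 183 = -21°; Δλ = -1.0710°.
Transverse Mercator on WGS84 with k₀ = 0.9996 gives E = 445844.476 m, N = 6991533.296 m.

E 445800 m, N 6991500 m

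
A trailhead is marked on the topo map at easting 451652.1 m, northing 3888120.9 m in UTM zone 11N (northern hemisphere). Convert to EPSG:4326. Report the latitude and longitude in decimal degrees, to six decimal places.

Zone 11N: λ₀ = -117°, k₀ = 0.9996, false easting 500000 m.
Meridian distance M = (N − FN)/k₀ = 3889676.8 m.
Inverse transverse Mercator on WGS84 gives φ = 35.13479999°, λ = -117.53069961°.

lat 35.134800°, lon -117.530700°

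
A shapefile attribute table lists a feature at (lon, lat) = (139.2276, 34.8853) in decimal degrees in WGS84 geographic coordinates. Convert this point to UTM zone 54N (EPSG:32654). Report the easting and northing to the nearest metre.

Zone 54 central meridian λ₀ = 6×54 − 183 = 141°; Δλ = -1.7724°.
Transverse Mercator on WGS84 with k₀ = 0.9996 gives E = 338031.195 m, N = 3861756.468 m.

E 338031 m, N 3861756 m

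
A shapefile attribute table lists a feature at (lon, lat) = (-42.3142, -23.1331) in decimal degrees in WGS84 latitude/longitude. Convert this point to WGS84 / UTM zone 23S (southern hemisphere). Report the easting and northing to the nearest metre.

E 775044 m, N 7439212 m

Zone 23 central meridian λ₀ = 6×23 − 183 = -45°; Δλ = +2.6858°.
Transverse Mercator on WGS84 with k₀ = 0.9996 gives E = 775044.391 m, N = 7439212.091 m.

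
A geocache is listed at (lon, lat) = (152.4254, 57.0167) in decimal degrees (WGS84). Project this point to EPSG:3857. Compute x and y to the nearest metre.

x 16967918 m, y 7763533 m

Web Mercator is spherical with R = a = 6378137 m.
x = R·λ = 6378137 × 2.660325094 = 16967917.912 m.
y = R·ln tan(π/4 + φ/2) = 6378137 × 1.217210100 = 7763532.774 m.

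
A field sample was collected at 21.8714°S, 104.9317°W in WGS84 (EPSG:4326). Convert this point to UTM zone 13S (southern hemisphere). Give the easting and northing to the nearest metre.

Zone 13 central meridian λ₀ = 6×13 − 183 = -105°; Δλ = +0.0683°.
Transverse Mercator on WGS84 with k₀ = 0.9996 gives E = 507056.324 m, N = 7581405.581 m.

E 507056 m, N 7581406 m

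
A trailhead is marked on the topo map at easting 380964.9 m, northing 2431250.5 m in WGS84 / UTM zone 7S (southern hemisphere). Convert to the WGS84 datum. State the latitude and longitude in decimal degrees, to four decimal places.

Zone 7S: λ₀ = -141°, k₀ = 0.9996, false easting 500000 m, false northing 10000000 m.
Meridian distance M = (N − FN)/k₀ = -7571778.2 m.
Inverse transverse Mercator on WGS84 gives φ = -68.20729981°, λ = -143.87399933°.

lat -68.2073°, lon -143.8740°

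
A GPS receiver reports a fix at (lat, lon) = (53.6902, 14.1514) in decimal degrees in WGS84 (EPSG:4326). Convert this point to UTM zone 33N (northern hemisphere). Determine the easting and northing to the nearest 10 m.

E 443960 m, N 5949390 m

Zone 33 central meridian λ₀ = 6×33 − 183 = 15°; Δλ = -0.8486°.
Transverse Mercator on WGS84 with k₀ = 0.9996 gives E = 443963.082 m, N = 5949388.470 m.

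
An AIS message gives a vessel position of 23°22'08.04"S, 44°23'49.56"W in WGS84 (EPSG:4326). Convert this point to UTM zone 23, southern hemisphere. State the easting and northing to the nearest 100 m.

Zone 23 central meridian λ₀ = 6×23 − 183 = -45°; Δλ = +0.6029°.
Transverse Mercator on WGS84 with k₀ = 0.9996 gives E = 561617.719 m, N = 7415513.566 m.

E 561600 m, N 7415500 m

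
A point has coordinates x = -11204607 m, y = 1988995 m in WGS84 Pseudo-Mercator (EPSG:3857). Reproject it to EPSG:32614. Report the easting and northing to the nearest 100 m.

Web Mercator inverse (R = 6378137 m) → φ = 17.58469881°, λ = -100.65269721°.
UTM 14N forward: E = 324616.150 m, N = 1945003.553 m.

E 324600 m, N 1945000 m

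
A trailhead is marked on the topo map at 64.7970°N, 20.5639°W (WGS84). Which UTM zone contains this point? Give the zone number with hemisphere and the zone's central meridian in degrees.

Zone 27N, central meridian -21°

UTM zone = ⌊(λ + 180)/6⌋ + 1; -20.5639° ∈ [-24°, -18°) → zone 27.
Hemisphere: N (φ ≥ 0).
Central meridian λ₀ = 6×27 − 183 = -21°.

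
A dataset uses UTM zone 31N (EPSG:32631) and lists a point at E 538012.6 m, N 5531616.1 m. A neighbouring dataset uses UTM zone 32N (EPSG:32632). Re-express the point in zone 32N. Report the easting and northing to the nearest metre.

UTM 31N → geographic: φ = 49.93570041°, λ = 3.52970050°.
UTM 32N (λ₀ = 9°) forward: E = 107539.437 m, N = 5545839.996 m.

E 107539 m, N 5545840 m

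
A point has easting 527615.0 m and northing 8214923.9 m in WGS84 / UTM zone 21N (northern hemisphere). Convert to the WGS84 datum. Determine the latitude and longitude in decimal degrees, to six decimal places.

Zone 21N: λ₀ = -57°, k₀ = 0.9996, false easting 500000 m.
Meridian distance M = (N − FN)/k₀ = 8218211.2 m.
Inverse transverse Mercator on WGS84 gives φ = 74.02400014°, λ = -56.10109905°.

lat 74.024000°, lon -56.101099°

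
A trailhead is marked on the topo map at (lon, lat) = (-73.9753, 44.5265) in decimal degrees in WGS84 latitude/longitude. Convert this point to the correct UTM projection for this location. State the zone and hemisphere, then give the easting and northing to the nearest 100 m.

Longitude -73.9753° lies in the 6° band [-78°, -72°), giving zone 18; latitude is north of the equator, so 18N.
Zone 18 central meridian λ₀ = 6×18 − 183 = -75°; Δλ = +1.0247°.
Transverse Mercator on WGS84 with k₀ = 0.9996 gives E = 581424.516 m, N = 4930863.351 m.

Zone 18N: E 581400 m, N 4930900 m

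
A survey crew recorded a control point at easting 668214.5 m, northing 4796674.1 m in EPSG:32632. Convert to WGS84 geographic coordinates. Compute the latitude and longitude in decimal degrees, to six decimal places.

lat 43.304100°, lon 11.074000°

Zone 32N: λ₀ = 9°, k₀ = 0.9996, false easting 500000 m.
Meridian distance M = (N − FN)/k₀ = 4798593.5 m.
Inverse transverse Mercator on WGS84 gives φ = 43.30409994°, λ = 11.07400014°.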